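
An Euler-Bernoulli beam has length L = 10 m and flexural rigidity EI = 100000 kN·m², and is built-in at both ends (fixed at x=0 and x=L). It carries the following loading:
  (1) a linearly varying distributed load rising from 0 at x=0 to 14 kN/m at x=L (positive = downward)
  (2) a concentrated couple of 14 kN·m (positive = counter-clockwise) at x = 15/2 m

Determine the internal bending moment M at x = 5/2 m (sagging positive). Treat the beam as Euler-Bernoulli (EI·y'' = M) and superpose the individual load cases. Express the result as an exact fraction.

M(5/2) = 7/4 kN·m

Load 1 — triangular load w₀=14 kN/m (0→w₀ over full span):
  M_1 = 3w₀Lx/20 - w₀L²/30 - w₀x³/(6L) = 3·14·10·(5/2)/20 - 14·10²/30 - 14·(5/2)³/(6·10) = 35/16 kN·m
Load 2 — applied couple M₀=14 kN·m at a=15/2 m (b=L-a=5/2):
  M_2 = R_Ax - M_A  [x≤a] with R_A=63/40, M_A=35/8 = (63/40)·(5/2) - (35/8) = -7/16 kN·m
Superposition: M = Σ M_i = 7/4 kN·m ≈ 1.750000 kN·m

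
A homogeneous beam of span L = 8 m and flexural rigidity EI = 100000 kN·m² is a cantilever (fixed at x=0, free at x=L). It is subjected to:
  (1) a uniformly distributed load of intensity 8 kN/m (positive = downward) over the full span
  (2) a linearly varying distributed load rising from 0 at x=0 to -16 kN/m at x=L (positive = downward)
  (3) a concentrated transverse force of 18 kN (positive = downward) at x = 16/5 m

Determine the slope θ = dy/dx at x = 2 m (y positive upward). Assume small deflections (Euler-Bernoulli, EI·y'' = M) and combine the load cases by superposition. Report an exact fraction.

Load 1 — uniform load w=8 kN/m over full span:
  θ_1 = -wx(x²-3Lx+3L²)/(6EI) = -8·2·(2²-3·8·2+3·8²)/(6·100000) = -37/9375 rad
Load 2 — triangular load w₀=-16 kN/m (0→w₀ over full span):
  θ_2 = (w₀Lx²/4-w₀L²x/3-w₀x⁴/(24L))/EI = ((-16)·8·2²/4-(-16)·8²·2/3-(-16)·2⁴/(24·8))/100000 = 139/25000 rad
Load 3 — point force P=18 kN at a=16/5 m (b=L-a=24/5):
  θ_3 = -Px(2a-x)/(2EI)  [x≤a] = -18·2·(2·(16/5)-2)/(2·100000) = -99/125000 rad
Superposition: θ = Σ θ_i = 77/93750 rad ≈ 0.000821 rad

θ(2) = 77/93750 rad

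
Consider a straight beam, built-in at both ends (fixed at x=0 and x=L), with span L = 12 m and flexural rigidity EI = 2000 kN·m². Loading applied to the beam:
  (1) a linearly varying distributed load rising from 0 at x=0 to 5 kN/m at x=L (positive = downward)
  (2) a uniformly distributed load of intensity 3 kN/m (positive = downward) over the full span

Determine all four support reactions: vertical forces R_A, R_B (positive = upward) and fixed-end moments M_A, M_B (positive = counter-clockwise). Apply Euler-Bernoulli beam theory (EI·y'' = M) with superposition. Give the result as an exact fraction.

R_A = 27 kN, M_A = 60 kN·m, R_B = 39 kN, M_B = -72 kN·m

Load 1 — triangular load w₀=5 kN/m (0→w₀ over full span):
  R_A = 3w₀L/20 = 3·5·12/20 = 9 kN
  M_A = w₀L²/30 = 5·12²/30 = 24 kN·m
  R_B = 7w₀L/20 = 7·5·12/20 = 21 kN
  M_B = -w₀L²/20 = -5·12²/20 = -36 kN·m
Load 2 — uniform load w=3 kN/m over full span:
  R_A = wL/2 = 3·12/2 = 18 kN
  M_A = wL²/12 = 3·12²/12 = 36 kN·m
  R_B = wL/2 = 3·12/2 = 18 kN
  M_B = -wL²/12 = -3·12²/12 = -36 kN·m
Superposition: R_A = 27 kN, M_A = 60 kN·m, R_B = 39 kN, M_B = -72 kN·m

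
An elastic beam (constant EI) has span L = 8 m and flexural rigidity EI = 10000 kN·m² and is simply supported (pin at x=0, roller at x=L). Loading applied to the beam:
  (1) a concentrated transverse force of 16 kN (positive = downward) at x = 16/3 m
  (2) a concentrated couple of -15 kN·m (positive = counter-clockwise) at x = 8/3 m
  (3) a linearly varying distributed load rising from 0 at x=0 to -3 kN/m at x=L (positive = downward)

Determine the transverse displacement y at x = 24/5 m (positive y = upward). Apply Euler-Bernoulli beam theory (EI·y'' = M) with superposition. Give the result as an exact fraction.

Load 1 — point force P=16 kN at a=16/3 m (b=L-a=8/3):
  y_1 = -Pbx(L²-b²-x²)/(6LEI)  [x≤a] = -16·(8/3)·(24/5)·(8²-(8/3)²-(24/5)²)/(6·8·10000) = -30464/2109375 m
Load 2 — applied couple M₀=-15 kN·m at a=8/3 m (b=L-a=16/3):
  y_2 = (M₀x³/(6L)-M₀(x-a)²/2+C₁x)/EI  [x>a] with C₁=M₀(3b²-L²)/(6L)=-20/3 = ((-15)·(24/5)³/(6·8)-(-15)·((24/5)-(8/3))²/2+(-20/3)·(24/5))/10000 = -152/46875 m
Load 3 — triangular load w₀=-3 kN/m (0→w₀ over full span):
  y_3 = -w₀x(7L⁴-10L²x²+3x⁴)/(360LEI) = -(-3)·(24/5)·(7·8⁴-10·8²·(24/5)²+3·(24/5)⁴)/(360·8·10000) = 75776/9765625 m
Superposition: y = Σ y_i = -2617048/263671875 m ≈ -0.009925 m

y(24/5) = -2617048/263671875 m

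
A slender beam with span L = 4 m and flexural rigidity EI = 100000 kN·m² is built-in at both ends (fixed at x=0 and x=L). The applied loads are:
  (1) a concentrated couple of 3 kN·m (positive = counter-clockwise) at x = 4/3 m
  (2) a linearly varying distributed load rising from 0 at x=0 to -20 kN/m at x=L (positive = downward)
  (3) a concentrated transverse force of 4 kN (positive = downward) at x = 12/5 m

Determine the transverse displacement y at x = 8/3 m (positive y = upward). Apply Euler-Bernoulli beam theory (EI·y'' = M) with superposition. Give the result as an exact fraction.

Load 1 — applied couple M₀=3 kN·m at a=4/3 m (b=L-a=8/3):
  y_1 = (R_Ax³/6 - M_Ax²/2 - M₀(x-a)²/2)/EI  [x>a] with R_A=1, M_A=0 = (1·(8/3)³/6 - 0·(8/3)²/2 - 3·((8/3)-(4/3))²/2)/100000 = 1/202500 m
Load 2 — triangular load w₀=-20 kN/m (0→w₀ over full span):
  y_2 = -w₀x²(L-x)²(x+2L)/(120LEI) = -(-20)·(8/3)²·(4-(8/3))²·((8/3)+2·4)/(120·4·100000) = 128/2278125 m
Load 3 — point force P=4 kN at a=12/5 m (b=L-a=8/5):
  y_3 = -Pa²(L-x)²(3bL-(3b+a)(L-x))/(6L³EI)  [x>a] = -4·(12/5)²·(4-(8/3))²·(3·(8/5)·4-(3·(8/5)+(12/5))·(4-(8/3)))/(6·4³·100000) = -4/390625 m
Superposition: y = Σ y_i = 57961/1139062500 m ≈ 0.000051 m

y(8/3) = 57961/1139062500 m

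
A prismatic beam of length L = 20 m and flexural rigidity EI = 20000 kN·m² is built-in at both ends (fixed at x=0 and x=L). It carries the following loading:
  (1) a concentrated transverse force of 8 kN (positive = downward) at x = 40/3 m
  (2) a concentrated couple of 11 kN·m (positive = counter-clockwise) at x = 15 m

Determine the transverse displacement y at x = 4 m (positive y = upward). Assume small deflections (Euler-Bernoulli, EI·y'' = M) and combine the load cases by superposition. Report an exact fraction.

y(4) = -75809/16200000 m

Load 1 — point force P=8 kN at a=40/3 m (b=L-a=20/3):
  y_1 = -Pb²x²(3aL-(3a+b)x)/(6L³EI)  [x≤a] = -8·(20/3)²·4²·(3·(40/3)·20-(3·(40/3)+(20/3))·4)/(6·20³·20000) = -184/50625 m
Load 2 — applied couple M₀=11 kN·m at a=15 m (b=L-a=5):
  y_2 = (R_Ax³/6 - M_Ax²/2)/EI  [x≤a] with R_A=99/160, M_A=55/16 = ((99/160)·4³/6 - (55/16)·4²/2)/20000 = -209/200000 m
Superposition: y = Σ y_i = -75809/16200000 m ≈ -0.004680 m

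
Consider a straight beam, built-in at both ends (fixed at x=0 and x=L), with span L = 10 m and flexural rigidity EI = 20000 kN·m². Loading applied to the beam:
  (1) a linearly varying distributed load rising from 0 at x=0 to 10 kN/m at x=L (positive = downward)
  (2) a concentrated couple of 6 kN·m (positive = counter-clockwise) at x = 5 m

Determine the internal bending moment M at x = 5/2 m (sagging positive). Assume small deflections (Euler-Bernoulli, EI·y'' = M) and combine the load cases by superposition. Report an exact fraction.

M(5/2) = 37/16 kN·m

Load 1 — triangular load w₀=10 kN/m (0→w₀ over full span):
  M_1 = 3w₀Lx/20 - w₀L²/30 - w₀x³/(6L) = 3·10·10·(5/2)/20 - 10·10²/30 - 10·(5/2)³/(6·10) = 25/16 kN·m
Load 2 — applied couple M₀=6 kN·m at a=5 m (b=L-a=5):
  M_2 = R_Ax - M_A  [x≤a] with R_A=9/10, M_A=3/2 = (9/10)·(5/2) - (3/2) = 3/4 kN·m
Superposition: M = Σ M_i = 37/16 kN·m ≈ 2.312500 kN·m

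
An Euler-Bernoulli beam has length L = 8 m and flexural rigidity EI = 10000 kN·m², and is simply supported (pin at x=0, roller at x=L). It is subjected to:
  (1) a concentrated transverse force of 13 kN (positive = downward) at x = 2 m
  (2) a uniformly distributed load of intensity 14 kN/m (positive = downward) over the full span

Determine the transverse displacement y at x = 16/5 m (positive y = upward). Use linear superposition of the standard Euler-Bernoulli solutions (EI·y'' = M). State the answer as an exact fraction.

y(16/5) = -126119/1562500 m

Load 1 — point force P=13 kN at a=2 m (b=L-a=6):
  y_1 = -Pa(L-x)(2Lx-a²-x²)/(6LEI)  [x>a] = -13·2·(8-(16/5))·(2·8·(16/5)-2²-(16/5)²)/(6·8·10000) = -3003/312500 m
Load 2 — uniform load w=14 kN/m over full span:
  y_2 = -wx(L³-2Lx²+x³)/(24EI) = -14·(16/5)·(8³-2·8·(16/5)²+(16/5)³)/(24·10000) = -27776/390625 m
Superposition: y = Σ y_i = -126119/1562500 m ≈ -0.080716 m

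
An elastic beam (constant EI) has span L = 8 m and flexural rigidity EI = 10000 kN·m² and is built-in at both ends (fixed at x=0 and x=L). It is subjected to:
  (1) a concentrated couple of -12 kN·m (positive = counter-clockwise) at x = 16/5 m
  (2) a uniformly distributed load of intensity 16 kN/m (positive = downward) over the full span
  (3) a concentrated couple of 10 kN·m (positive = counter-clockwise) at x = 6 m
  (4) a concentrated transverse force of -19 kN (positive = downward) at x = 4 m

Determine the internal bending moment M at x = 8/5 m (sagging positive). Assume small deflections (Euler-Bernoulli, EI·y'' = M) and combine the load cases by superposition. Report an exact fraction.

Load 1 — applied couple M₀=-12 kN·m at a=16/5 m (b=L-a=24/5):
  M_1 = R_Ax - M_A  [x≤a] with R_A=-54/25, M_A=-36/25 = (-54/25)·(8/5) - (-36/25) = -252/125 kN·m
Load 2 — uniform load w=16 kN/m over full span:
  M_2 = wLx/2 - wL²/12 - wx²/2 = 16·8·(8/5)/2 - 16·8²/12 - 16·(8/5)²/2 = -256/75 kN·m
Load 3 — applied couple M₀=10 kN·m at a=6 m (b=L-a=2):
  M_3 = R_Ax - M_A  [x≤a] with R_A=45/32, M_A=25/8 = (45/32)·(8/5) - (25/8) = -7/8 kN·m
Load 4 — point force P=-19 kN at a=4 m (b=L-a=4):
  M_4 = Pb²(3a+b)x/L³ - Pab²/L²  [x≤a] = (-19)·4²·(3·4+4)·(8/5)/8³ - (-19)·4·4²/8² = 19/5 kN·m
Superposition: M = Σ M_i = -7513/3000 kN·m ≈ -2.504333 kN·m

M(8/5) = -7513/3000 kN·m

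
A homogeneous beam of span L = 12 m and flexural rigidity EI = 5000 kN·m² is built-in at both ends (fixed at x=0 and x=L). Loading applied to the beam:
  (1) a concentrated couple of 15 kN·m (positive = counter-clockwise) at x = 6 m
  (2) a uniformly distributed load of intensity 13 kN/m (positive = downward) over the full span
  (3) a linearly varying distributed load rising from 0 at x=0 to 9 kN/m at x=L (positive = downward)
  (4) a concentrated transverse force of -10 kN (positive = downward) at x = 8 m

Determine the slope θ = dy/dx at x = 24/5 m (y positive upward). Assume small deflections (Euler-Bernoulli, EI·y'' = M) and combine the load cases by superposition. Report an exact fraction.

Load 1 — applied couple M₀=15 kN·m at a=6 m (b=L-a=6):
  θ_1 = (R_Ax²/2 - M_Ax)/EI  [x≤a] with R_A=15/8, M_A=15/4 = ((15/8)·(24/5)²/2 - (15/4)·(24/5))/5000 = 9/12500 rad
Load 2 — uniform load w=13 kN/m over full span:
  θ_2 = -wx(L-x)(L-2x)/(12EI) = -13·(24/5)·(12-(24/5))·(12-2·(24/5))/(12·5000) = -1404/78125 rad
Load 3 — triangular load w₀=9 kN/m (0→w₀ over full span):
  θ_3 = -w₀(2x(L-x)(L-2x)(x+2L)+x²(L-x)²)/(120LEI) = -9·(2·(24/5)·(12-(24/5))·(12-2·(24/5))·((24/5)+2·12)+(24/5)²·(12-(24/5))²)/(120·12·5000) = -2916/390625 rad
Load 4 — point force P=-10 kN at a=8 m (b=L-a=4):
  θ_4 = -Pb²x(2aL-(3a+b)x)/(2L³EI)  [x≤a] = -(-10)·4²·(24/5)·(2·8·12-(3·8+4)·(24/5))/(2·12³·5000) = 8/3125 rad
Superposition: θ = Σ θ_i = -34619/1562500 rad ≈ -0.022156 rad

θ(24/5) = -34619/1562500 rad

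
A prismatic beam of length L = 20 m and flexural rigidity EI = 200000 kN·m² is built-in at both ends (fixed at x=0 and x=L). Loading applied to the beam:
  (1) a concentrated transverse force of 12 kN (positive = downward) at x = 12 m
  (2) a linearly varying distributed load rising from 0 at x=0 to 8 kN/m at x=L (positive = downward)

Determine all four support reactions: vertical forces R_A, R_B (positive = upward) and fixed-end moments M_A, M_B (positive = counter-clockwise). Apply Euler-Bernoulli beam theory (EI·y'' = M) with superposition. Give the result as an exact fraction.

Load 1 — point force P=12 kN at a=12 m (b=L-a=8):
  R_A = Pb²(3a+b)/L³ = 12·8²·(3·12+8)/20³ = 528/125 kN
  M_A = Pab²/L² = 12·12·8²/20² = 576/25 kN·m
  R_B = Pa²(a+3b)/L³ = 12·12²·(12+3·8)/20³ = 972/125 kN
  M_B = -Pa²b/L² = -12·12²·8/20² = -864/25 kN·m
Load 2 — triangular load w₀=8 kN/m (0→w₀ over full span):
  R_A = 3w₀L/20 = 3·8·20/20 = 24 kN
  M_A = w₀L²/30 = 8·20²/30 = 320/3 kN·m
  R_B = 7w₀L/20 = 7·8·20/20 = 56 kN
  M_B = -w₀L²/20 = -8·20²/20 = -160 kN·m
Superposition: R_A = 3528/125 kN, M_A = 9728/75 kN·m, R_B = 7972/125 kN, M_B = -4864/25 kN·m

R_A = 3528/125 kN, M_A = 9728/75 kN·m, R_B = 7972/125 kN, M_B = -4864/25 kN·m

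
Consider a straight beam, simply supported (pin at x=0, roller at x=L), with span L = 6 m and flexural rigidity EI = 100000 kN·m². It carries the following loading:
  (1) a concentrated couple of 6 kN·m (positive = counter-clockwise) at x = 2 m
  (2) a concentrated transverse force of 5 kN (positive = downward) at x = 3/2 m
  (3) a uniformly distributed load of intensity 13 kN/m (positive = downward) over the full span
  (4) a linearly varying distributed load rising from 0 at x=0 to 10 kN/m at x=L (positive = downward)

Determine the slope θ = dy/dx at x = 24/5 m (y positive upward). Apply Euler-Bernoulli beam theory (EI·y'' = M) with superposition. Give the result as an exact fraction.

Load 1 — applied couple M₀=6 kN·m at a=2 m (b=L-a=4):
  θ_1 = (M₀x²/(2L)-M₀(x-a)+C₁)/EI  [x>a] with C₁=M₀(3b²-L²)/(6L)=2 = (6·(24/5)²/(2·6)-6·((24/5)-2)+2)/100000 = -41/1250000 rad
Load 2 — point force P=5 kN at a=3/2 m (b=L-a=9/2):
  θ_2 = -Pa(2L²-6Lx+3x²+a²)/(6LEI)  [x>a] = -5·(3/2)·(2·6²-6·6·(24/5)+3·(24/5)²+(3/2)²)/(6·6·100000) = 981/16000000 rad
Load 3 — uniform load w=13 kN/m over full span:
  θ_3 = -w(L³-6Lx²+4x³)/(24EI) = -13·(6³-6·6·(24/5)²+4·(24/5)³)/(24·100000) = 11583/12500000 rad
Load 4 — triangular load w₀=10 kN/m (0→w₀ over full span):
  θ_4 = -w₀(7L⁴-30L²x²+15x⁴)/(360LEI) = -10·(7·6⁴-30·6²·(24/5)²+15·(24/5)⁴)/(360·6·100000) = 2271/6250000 rad
Superposition: θ = Σ θ_i = 105481/80000000 rad ≈ 0.001319 rad

θ(24/5) = 105481/80000000 rad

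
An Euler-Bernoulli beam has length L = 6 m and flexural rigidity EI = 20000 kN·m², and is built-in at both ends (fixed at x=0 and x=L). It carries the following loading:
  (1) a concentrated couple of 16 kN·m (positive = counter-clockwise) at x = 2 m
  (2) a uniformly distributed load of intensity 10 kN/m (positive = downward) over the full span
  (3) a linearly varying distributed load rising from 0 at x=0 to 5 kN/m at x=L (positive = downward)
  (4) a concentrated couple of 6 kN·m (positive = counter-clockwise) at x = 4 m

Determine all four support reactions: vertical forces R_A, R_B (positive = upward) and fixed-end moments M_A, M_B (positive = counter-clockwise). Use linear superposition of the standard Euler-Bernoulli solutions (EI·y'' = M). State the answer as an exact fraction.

R_A = 709/18 kN, M_A = 38 kN·m, R_B = 641/18 kN, M_B = -101/3 kN·m

Load 1 — applied couple M₀=16 kN·m at a=2 m (b=L-a=4):
  R_A = 6M₀ab/L³ = 6·16·2·4/6³ = 32/9 kN
  M_A = M₀b(2a-b)/L² = 16·4·(2·2-4)/6² = 0 kN·m
  R_B = -6M₀ab/L³ = -6·16·2·4/6³ = -32/9 kN
  M_B = M₀a(2b-a)/L² = 16·2·(2·4-2)/6² = 16/3 kN·m
Load 2 — uniform load w=10 kN/m over full span:
  R_A = wL/2 = 10·6/2 = 30 kN
  M_A = wL²/12 = 10·6²/12 = 30 kN·m
  R_B = wL/2 = 10·6/2 = 30 kN
  M_B = -wL²/12 = -10·6²/12 = -30 kN·m
Load 3 — triangular load w₀=5 kN/m (0→w₀ over full span):
  R_A = 3w₀L/20 = 3·5·6/20 = 9/2 kN
  M_A = w₀L²/30 = 5·6²/30 = 6 kN·m
  R_B = 7w₀L/20 = 7·5·6/20 = 21/2 kN
  M_B = -w₀L²/20 = -5·6²/20 = -9 kN·m
Load 4 — applied couple M₀=6 kN·m at a=4 m (b=L-a=2):
  R_A = 6M₀ab/L³ = 6·6·4·2/6³ = 4/3 kN
  M_A = M₀b(2a-b)/L² = 6·2·(2·4-2)/6² = 2 kN·m
  R_B = -6M₀ab/L³ = -6·6·4·2/6³ = -4/3 kN
  M_B = M₀a(2b-a)/L² = 6·4·(2·2-4)/6² = 0 kN·m
Superposition: R_A = 709/18 kN, M_A = 38 kN·m, R_B = 641/18 kN, M_B = -101/3 kN·m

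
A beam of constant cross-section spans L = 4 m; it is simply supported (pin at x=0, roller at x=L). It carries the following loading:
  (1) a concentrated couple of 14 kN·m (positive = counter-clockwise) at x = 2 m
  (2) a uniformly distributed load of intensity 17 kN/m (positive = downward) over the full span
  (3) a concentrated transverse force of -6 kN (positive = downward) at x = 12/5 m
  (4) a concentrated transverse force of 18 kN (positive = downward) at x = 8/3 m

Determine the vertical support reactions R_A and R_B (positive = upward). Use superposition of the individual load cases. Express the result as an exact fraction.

Load 1 — applied couple M₀=14 kN·m at a=2 m (b=L-a=2):
  R_A = M₀/L = 14/4 = 7/2 kN
  R_B = -M₀/L = -14/4 = -7/2 kN
Load 2 — uniform load w=17 kN/m over full span:
  R_A = wL/2 = 17·4/2 = 34 kN
  R_B = wL/2 = 17·4/2 = 34 kN
Load 3 — point force P=-6 kN at a=12/5 m (b=L-a=8/5):
  R_A = Pb/L = (-6)·(8/5)/4 = -12/5 kN
  R_B = Pa/L = (-6)·(12/5)/4 = -18/5 kN
Load 4 — point force P=18 kN at a=8/3 m (b=L-a=4/3):
  R_A = Pb/L = 18·(4/3)/4 = 6 kN
  R_B = Pa/L = 18·(8/3)/4 = 12 kN
Superposition: R_A = 411/10 kN, R_B = 389/10 kN

R_A = 411/10 kN, R_B = 389/10 kN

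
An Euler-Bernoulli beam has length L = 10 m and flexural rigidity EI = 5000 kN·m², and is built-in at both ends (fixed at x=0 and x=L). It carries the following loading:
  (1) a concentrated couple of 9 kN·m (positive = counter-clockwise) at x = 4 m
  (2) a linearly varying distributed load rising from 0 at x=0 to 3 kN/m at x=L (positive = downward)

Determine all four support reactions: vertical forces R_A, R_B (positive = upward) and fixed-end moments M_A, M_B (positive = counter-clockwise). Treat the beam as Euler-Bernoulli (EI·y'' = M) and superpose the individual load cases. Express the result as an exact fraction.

Load 1 — applied couple M₀=9 kN·m at a=4 m (b=L-a=6):
  R_A = 6M₀ab/L³ = 6·9·4·6/10³ = 162/125 kN
  M_A = M₀b(2a-b)/L² = 9·6·(2·4-6)/10² = 27/25 kN·m
  R_B = -6M₀ab/L³ = -6·9·4·6/10³ = -162/125 kN
  M_B = M₀a(2b-a)/L² = 9·4·(2·6-4)/10² = 72/25 kN·m
Load 2 — triangular load w₀=3 kN/m (0→w₀ over full span):
  R_A = 3w₀L/20 = 3·3·10/20 = 9/2 kN
  M_A = w₀L²/30 = 3·10²/30 = 10 kN·m
  R_B = 7w₀L/20 = 7·3·10/20 = 21/2 kN
  M_B = -w₀L²/20 = -3·10²/20 = -15 kN·m
Superposition: R_A = 1449/250 kN, M_A = 277/25 kN·m, R_B = 2301/250 kN, M_B = -303/25 kN·m

R_A = 1449/250 kN, M_A = 277/25 kN·m, R_B = 2301/250 kN, M_B = -303/25 kN·m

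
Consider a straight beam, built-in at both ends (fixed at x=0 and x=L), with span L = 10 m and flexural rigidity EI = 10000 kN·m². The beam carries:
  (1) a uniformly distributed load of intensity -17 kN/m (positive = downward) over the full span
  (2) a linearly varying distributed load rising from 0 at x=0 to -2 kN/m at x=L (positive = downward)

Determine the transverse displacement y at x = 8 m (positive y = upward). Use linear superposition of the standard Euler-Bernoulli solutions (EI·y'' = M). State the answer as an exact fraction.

Load 1 — uniform load w=-17 kN/m over full span:
  y_1 = -wx²(L-x)²/(24EI) = -(-17)·8²·(10-8)²/(24·10000) = 34/1875 m
Load 2 — triangular load w₀=-2 kN/m (0→w₀ over full span):
  y_2 = -w₀x²(L-x)²(x+2L)/(120LEI) = -(-2)·8²·(10-8)²·(8+2·10)/(120·10·10000) = 56/46875 m
Superposition: y = Σ y_i = 302/15625 m ≈ 0.019328 m

y(8) = 302/15625 m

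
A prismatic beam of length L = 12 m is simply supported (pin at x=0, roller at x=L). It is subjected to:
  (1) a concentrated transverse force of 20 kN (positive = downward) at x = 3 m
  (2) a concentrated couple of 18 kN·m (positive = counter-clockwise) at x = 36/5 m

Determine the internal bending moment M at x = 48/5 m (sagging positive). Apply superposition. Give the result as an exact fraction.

Load 1 — point force P=20 kN at a=3 m (b=L-a=9):
  M_1 = Pa(L-x)/L  [x>a] = 20·3·(12-(48/5))/12 = 12 kN·m
Load 2 — applied couple M₀=18 kN·m at a=36/5 m (b=L-a=24/5):
  M_2 = M₀x/L - M₀  [x>a] = 18·(48/5)/12 - 18 = -18/5 kN·m
Superposition: M = Σ M_i = 42/5 kN·m ≈ 8.400000 kN·m

M(48/5) = 42/5 kN·m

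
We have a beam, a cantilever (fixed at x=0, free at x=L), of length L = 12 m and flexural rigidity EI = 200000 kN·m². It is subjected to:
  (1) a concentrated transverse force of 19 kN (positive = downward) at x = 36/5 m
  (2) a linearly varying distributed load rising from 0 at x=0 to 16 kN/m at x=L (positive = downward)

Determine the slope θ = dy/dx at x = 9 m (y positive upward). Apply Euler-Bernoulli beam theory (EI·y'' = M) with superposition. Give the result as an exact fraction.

Load 1 — point force P=19 kN at a=36/5 m (b=L-a=24/5):
  θ_1 = -Pa²/(2EI)  [x>a] = -19·(36/5)²/(2·200000) = -1539/625000 rad
Load 2 — triangular load w₀=16 kN/m (0→w₀ over full span):
  θ_2 = (w₀Lx²/4-w₀L²x/3-w₀x⁴/(24L))/EI = (16·12·9²/4-16·12²·9/3-16·9⁴/(24·12))/200000 = -6777/400000 rad
Superposition: θ = Σ θ_i = -194049/10000000 rad ≈ -0.019405 rad

θ(9) = -194049/10000000 rad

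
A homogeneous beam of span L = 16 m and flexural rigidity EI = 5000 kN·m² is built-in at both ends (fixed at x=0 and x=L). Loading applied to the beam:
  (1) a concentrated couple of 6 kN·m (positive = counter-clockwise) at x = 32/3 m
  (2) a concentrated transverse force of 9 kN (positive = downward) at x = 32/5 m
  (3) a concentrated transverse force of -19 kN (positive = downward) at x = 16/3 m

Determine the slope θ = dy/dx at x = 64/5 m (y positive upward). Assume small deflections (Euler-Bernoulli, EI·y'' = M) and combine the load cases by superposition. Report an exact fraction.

Load 1 — applied couple M₀=6 kN·m at a=32/3 m (b=L-a=16/3):
  θ_1 = (R_Ax²/2 - M_Ax - M₀(x-a))/EI  [x>a] with R_A=1/2, M_A=2 = ((1/2)·(64/5)²/2 - 2·(64/5) - 6·((64/5)-(32/3)))/5000 = 8/15625 rad
Load 2 — point force P=9 kN at a=32/5 m (b=L-a=48/5):
  θ_2 = Pa²(L-x)(2bL-(3b+a)(L-x))/(2L³EI)  [x>a] = 9·(32/5)²·(16-(64/5))·(2·(48/5)·16-(3·(48/5)+(32/5))·(16-(64/5)))/(2·16³·5000) = 10944/1953125 rad
Load 3 — point force P=-19 kN at a=16/3 m (b=L-a=32/3):
  θ_3 = Pa²(L-x)(2bL-(3b+a)(L-x))/(2L³EI)  [x>a] = (-19)·(16/3)²·(16-(64/5))·(2·(32/3)·16-(3·(32/3)+(16/3))·(16-(64/5)))/(2·16³·5000) = -3952/421875 rad
Superposition: θ = Σ θ_i = -171512/52734375 rad ≈ -0.003252 rad

θ(64/5) = -171512/52734375 rad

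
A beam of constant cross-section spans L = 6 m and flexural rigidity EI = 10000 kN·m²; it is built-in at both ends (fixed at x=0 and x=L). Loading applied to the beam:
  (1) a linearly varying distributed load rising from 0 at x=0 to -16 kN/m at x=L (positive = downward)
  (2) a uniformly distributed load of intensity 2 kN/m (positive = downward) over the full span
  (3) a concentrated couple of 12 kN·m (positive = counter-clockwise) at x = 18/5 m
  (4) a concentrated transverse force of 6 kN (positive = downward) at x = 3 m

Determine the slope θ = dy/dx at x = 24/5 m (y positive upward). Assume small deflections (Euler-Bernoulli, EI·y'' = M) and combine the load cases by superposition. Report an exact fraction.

Load 1 — triangular load w₀=-16 kN/m (0→w₀ over full span):
  θ_1 = -w₀(2x(L-x)(L-2x)(x+2L)+x²(L-x)²)/(120LEI) = -(-16)·(2·(24/5)·(6-(24/5))·(6-2·(24/5))·((24/5)+2·6)+(24/5)²·(6-(24/5))²)/(120·6·10000) = -576/390625 rad
Load 2 — uniform load w=2 kN/m over full span:
  θ_2 = -wx(L-x)(L-2x)/(12EI) = -2·(24/5)·(6-(24/5))·(6-2·(24/5))/(12·10000) = 27/78125 rad
Load 3 — applied couple M₀=12 kN·m at a=18/5 m (b=L-a=12/5):
  θ_3 = (R_Ax²/2 - M_Ax - M₀(x-a))/EI  [x>a] with R_A=72/25, M_A=96/25 = ((72/25)·(24/5)²/2 - (96/25)·(24/5) - 12·((24/5)-(18/5)))/10000 = 27/781250 rad
Load 4 — point force P=6 kN at a=3 m (b=L-a=3):
  θ_4 = Pa²(L-x)(2bL-(3b+a)(L-x))/(2L³EI)  [x>a] = 6·3²·(6-(24/5))·(2·3·6-(3·3+3)·(6-(24/5)))/(2·6³·10000) = 81/250000 rad
Superposition: θ = Σ θ_i = -963/1250000 rad ≈ -0.000770 rad

θ(24/5) = -963/1250000 rad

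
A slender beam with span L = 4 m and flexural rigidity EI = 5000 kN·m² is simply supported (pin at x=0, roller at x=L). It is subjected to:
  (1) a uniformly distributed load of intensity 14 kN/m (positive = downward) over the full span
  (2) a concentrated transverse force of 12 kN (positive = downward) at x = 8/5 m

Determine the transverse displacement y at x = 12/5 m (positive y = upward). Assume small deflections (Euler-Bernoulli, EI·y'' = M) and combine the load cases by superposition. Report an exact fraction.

y(12/5) = -912/78125 m

Load 1 — uniform load w=14 kN/m over full span:
  y_1 = -wx(L³-2Lx²+x³)/(24EI) = -14·(12/5)·(4³-2·4·(12/5)²+(12/5)³)/(24·5000) = -3472/390625 m
Load 2 — point force P=12 kN at a=8/5 m (b=L-a=12/5):
  y_2 = -Pa(L-x)(2Lx-a²-x²)/(6LEI)  [x>a] = -12·(8/5)·(4-(12/5))·(2·4·(12/5)-(8/5)²-(12/5)²)/(6·4·5000) = -1088/390625 m
Superposition: y = Σ y_i = -912/78125 m ≈ -0.011674 m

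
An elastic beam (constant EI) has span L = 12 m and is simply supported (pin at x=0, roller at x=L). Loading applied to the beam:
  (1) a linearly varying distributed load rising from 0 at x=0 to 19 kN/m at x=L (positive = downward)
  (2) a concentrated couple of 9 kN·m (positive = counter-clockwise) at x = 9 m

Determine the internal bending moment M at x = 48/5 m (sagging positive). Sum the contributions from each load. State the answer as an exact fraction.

Load 1 — triangular load w₀=19 kN/m (0→w₀ over full span):
  M_1 = w₀Lx/6 - w₀x³/(6L) = 19·12·(48/5)/6 - 19·(48/5)³/(6·12) = 16416/125 kN·m
Load 2 — applied couple M₀=9 kN·m at a=9 m (b=L-a=3):
  M_2 = M₀x/L - M₀  [x>a] = 9·(48/5)/12 - 9 = -9/5 kN·m
Superposition: M = Σ M_i = 16191/125 kN·m ≈ 129.528000 kN·m

M(48/5) = 16191/125 kN·m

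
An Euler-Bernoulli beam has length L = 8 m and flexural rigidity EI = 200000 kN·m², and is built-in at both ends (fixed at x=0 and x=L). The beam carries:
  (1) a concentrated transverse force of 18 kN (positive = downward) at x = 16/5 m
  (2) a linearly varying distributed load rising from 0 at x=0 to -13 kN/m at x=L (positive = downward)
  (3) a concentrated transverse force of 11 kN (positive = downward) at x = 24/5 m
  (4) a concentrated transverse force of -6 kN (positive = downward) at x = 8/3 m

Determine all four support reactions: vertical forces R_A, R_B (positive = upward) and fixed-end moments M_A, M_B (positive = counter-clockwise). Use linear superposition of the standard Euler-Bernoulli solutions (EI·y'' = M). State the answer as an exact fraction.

Load 1 — point force P=18 kN at a=16/5 m (b=L-a=24/5):
  R_A = Pb²(3a+b)/L³ = 18·(24/5)²·(3·(16/5)+(24/5))/8³ = 1458/125 kN
  M_A = Pab²/L² = 18·(16/5)·(24/5)²/8² = 2592/125 kN·m
  R_B = Pa²(a+3b)/L³ = 18·(16/5)²·((16/5)+3·(24/5))/8³ = 792/125 kN
  M_B = -Pa²b/L² = -18·(16/5)²·(24/5)/8² = -1728/125 kN·m
Load 2 — triangular load w₀=-13 kN/m (0→w₀ over full span):
  R_A = 3w₀L/20 = 3·(-13)·8/20 = -78/5 kN
  M_A = w₀L²/30 = (-13)·8²/30 = -416/15 kN·m
  R_B = 7w₀L/20 = 7·(-13)·8/20 = -182/5 kN
  M_B = -w₀L²/20 = -(-13)·8²/20 = 208/5 kN·m
Load 3 — point force P=11 kN at a=24/5 m (b=L-a=16/5):
  R_A = Pb²(3a+b)/L³ = 11·(16/5)²·(3·(24/5)+(16/5))/8³ = 484/125 kN
  M_A = Pab²/L² = 11·(24/5)·(16/5)²/8² = 1056/125 kN·m
  R_B = Pa²(a+3b)/L³ = 11·(24/5)²·((24/5)+3·(16/5))/8³ = 891/125 kN
  M_B = -Pa²b/L² = -11·(24/5)²·(16/5)/8² = -1584/125 kN·m
Load 4 — point force P=-6 kN at a=8/3 m (b=L-a=16/3):
  R_A = Pb²(3a+b)/L³ = (-6)·(16/3)²·(3·(8/3)+(16/3))/8³ = -40/9 kN
  M_A = Pab²/L² = (-6)·(8/3)·(16/3)²/8² = -64/9 kN·m
  R_B = Pa²(a+3b)/L³ = (-6)·(8/3)²·((8/3)+3·(16/3))/8³ = -14/9 kN
  M_B = -Pa²b/L² = -(-6)·(8/3)²·(16/3)/8² = 32/9 kN·m
Superposition: R_A = -5072/1125 kN, M_A = -6368/1125 kN·m, R_B = -27553/1125 kN, M_B = 20992/1125 kN·m

R_A = -5072/1125 kN, M_A = -6368/1125 kN·m, R_B = -27553/1125 kN, M_B = 20992/1125 kN·m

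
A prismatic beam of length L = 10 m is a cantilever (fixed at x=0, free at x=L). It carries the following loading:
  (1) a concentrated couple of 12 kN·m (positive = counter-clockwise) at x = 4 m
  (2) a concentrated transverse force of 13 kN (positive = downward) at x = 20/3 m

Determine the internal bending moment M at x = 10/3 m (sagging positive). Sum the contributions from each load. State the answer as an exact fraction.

M(10/3) = -94/3 kN·m

Load 1 — applied couple M₀=12 kN·m at a=4 m (b=L-a=6):
  M_1 = M₀  [x≤a] = 12 = 12 kN·m
Load 2 — point force P=13 kN at a=20/3 m (b=L-a=10/3):
  M_2 = -P(a-x)  [x≤a] = -13·((20/3)-(10/3)) = -130/3 kN·m
Superposition: M = Σ M_i = -94/3 kN·m ≈ -31.333333 kN·m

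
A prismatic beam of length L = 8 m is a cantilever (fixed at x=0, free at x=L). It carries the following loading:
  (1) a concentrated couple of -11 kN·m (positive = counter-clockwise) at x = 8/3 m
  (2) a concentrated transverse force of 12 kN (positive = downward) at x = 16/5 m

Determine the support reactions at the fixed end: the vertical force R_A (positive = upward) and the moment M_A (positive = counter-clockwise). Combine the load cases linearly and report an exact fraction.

Load 1 — applied couple M₀=-11 kN·m at a=8/3 m (b=L-a=16/3):
  R_A = 0 kN
  M_A = -M₀ = -(-11) = 11 kN·m
Load 2 — point force P=12 kN at a=16/5 m (b=L-a=24/5):
  R_A = P = 12 kN
  M_A = Pa = 12·(16/5) = 192/5 kN·m
Superposition: R_A = 12 kN, M_A = 247/5 kN·m

R_A = 12 kN, M_A = 247/5 kN·m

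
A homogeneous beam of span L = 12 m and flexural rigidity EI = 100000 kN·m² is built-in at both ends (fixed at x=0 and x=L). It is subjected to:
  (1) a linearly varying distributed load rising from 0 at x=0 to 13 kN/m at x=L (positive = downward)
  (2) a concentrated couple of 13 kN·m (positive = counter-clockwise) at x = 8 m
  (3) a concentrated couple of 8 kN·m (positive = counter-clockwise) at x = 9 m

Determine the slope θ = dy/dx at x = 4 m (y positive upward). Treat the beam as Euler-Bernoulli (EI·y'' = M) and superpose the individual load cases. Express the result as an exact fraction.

θ(4) = -157/187500 rad

Load 1 — triangular load w₀=13 kN/m (0→w₀ over full span):
  θ_1 = -w₀(2x(L-x)(L-2x)(x+2L)+x²(L-x)²)/(120LEI) = -13·(2·4·(12-4)·(12-2·4)·(4+2·12)+4²·(12-4)²)/(120·12·100000) = -104/140625 rad
Load 2 — applied couple M₀=13 kN·m at a=8 m (b=L-a=4):
  θ_2 = (R_Ax²/2 - M_Ax)/EI  [x≤a] with R_A=13/9, M_A=13/3 = ((13/9)·4²/2 - (13/3)·4)/100000 = -13/225000 rad
Load 3 — applied couple M₀=8 kN·m at a=9 m (b=L-a=3):
  θ_3 = (R_Ax²/2 - M_Ax)/EI  [x≤a] with R_A=3/4, M_A=5/2 = ((3/4)·4²/2 - (5/2)·4)/100000 = -1/25000 rad
Superposition: θ = Σ θ_i = -157/187500 rad ≈ -0.000837 rad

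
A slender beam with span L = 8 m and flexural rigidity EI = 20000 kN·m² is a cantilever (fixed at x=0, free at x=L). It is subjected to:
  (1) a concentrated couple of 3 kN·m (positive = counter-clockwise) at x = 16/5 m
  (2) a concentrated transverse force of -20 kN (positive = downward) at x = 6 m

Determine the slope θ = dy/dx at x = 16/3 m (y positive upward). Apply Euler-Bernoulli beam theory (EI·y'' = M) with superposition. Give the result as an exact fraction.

Load 1 — applied couple M₀=3 kN·m at a=16/5 m (b=L-a=24/5):
  θ_1 = M₀a/EI  [x>a] = 3·(16/5)/20000 = 3/6250 rad
Load 2 — point force P=-20 kN at a=6 m (b=L-a=2):
  θ_2 = -Px(2a-x)/(2EI)  [x≤a] = -(-20)·(16/3)·(2·6-(16/3))/(2·20000) = 4/225 rad
Superposition: θ = Σ θ_i = 1027/56250 rad ≈ 0.018258 rad

θ(16/3) = 1027/56250 rad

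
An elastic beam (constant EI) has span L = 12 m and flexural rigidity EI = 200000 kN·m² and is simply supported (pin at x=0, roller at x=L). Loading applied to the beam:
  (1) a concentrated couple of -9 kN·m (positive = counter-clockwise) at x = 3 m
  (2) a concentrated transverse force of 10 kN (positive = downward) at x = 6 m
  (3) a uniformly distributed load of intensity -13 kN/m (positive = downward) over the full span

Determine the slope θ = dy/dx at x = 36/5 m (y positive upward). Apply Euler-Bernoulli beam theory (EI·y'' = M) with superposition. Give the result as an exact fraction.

θ(36/5) = -238671/200000000 rad

Load 1 — applied couple M₀=-9 kN·m at a=3 m (b=L-a=9):
  θ_1 = (M₀x²/(2L)-M₀(x-a)+C₁)/EI  [x>a] with C₁=M₀(3b²-L²)/(6L)=-99/8 = ((-9)·(36/5)²/(2·12)-(-9)·((36/5)-3)+(-99/8))/200000 = 1197/40000000 rad
Load 2 — point force P=10 kN at a=6 m (b=L-a=6):
  θ_2 = -Pa(2L²-6Lx+3x²+a²)/(6LEI)  [x>a] = -10·6·(2·12²-6·12·(36/5)+3·(36/5)²+6²)/(6·12·200000) = 81/500000 rad
Load 3 — uniform load w=-13 kN/m over full span:
  θ_3 = -w(L³-6Lx²+4x³)/(24EI) = -(-13)·(12³-6·12·(36/5)²+4·(36/5)³)/(24·200000) = -4329/3125000 rad
Superposition: θ = Σ θ_i = -238671/200000000 rad ≈ -0.001193 rad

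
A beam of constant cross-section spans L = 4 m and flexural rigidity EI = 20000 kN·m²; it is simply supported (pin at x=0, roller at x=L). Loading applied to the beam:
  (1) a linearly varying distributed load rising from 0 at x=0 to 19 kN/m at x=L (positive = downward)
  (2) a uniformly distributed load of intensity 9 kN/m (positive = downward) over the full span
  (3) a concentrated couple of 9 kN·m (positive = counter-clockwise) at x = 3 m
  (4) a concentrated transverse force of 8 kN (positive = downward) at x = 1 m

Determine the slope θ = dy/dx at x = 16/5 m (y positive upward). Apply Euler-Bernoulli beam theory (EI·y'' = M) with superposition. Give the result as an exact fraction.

Load 1 — triangular load w₀=19 kN/m (0→w₀ over full span):
  θ_1 = -w₀(7L⁴-30L²x²+15x⁴)/(360LEI) = -19·(7·4⁴-30·4²·(16/5)²+15·(16/5)⁴)/(360·4·20000) = 14383/14062500 rad
Load 2 — uniform load w=9 kN/m over full span:
  θ_2 = -w(L³-6Lx²+4x³)/(24EI) = -9·(4³-6·4·(16/5)²+4·(16/5)³)/(24·20000) = 297/312500 rad
Load 3 — applied couple M₀=9 kN·m at a=3 m (b=L-a=1):
  θ_3 = (M₀x²/(2L)-M₀(x-a)+C₁)/EI  [x>a] with C₁=M₀(3b²-L²)/(6L)=-39/8 = (9·(16/5)²/(2·4)-9·((16/5)-3)+(-39/8))/20000 = 969/4000000 rad
Load 4 — point force P=8 kN at a=1 m (b=L-a=3):
  θ_4 = -Pa(2L²-6Lx+3x²+a²)/(6LEI)  [x>a] = -8·1·(2·4²-6·4·(16/5)+3·(16/5)²+1²)/(6·4·20000) = 109/500000 rad
Superposition: θ = Σ θ_i = 2190097/900000000 rad ≈ 0.002433 rad

θ(16/5) = 2190097/900000000 rad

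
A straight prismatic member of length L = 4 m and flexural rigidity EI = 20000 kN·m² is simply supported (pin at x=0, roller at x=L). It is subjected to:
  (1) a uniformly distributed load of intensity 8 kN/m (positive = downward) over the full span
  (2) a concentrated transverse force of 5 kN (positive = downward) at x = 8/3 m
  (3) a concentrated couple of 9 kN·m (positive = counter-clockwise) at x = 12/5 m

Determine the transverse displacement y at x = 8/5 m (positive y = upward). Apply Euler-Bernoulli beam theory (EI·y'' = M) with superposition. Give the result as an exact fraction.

y(8/5) = -107687/63281250 m

Load 1 — uniform load w=8 kN/m over full span:
  y_1 = -wx(L³-2Lx²+x³)/(24EI) = -8·(8/5)·(4³-2·4·(8/5)²+(8/5)³)/(24·20000) = -496/390625 m
Load 2 — point force P=5 kN at a=8/3 m (b=L-a=4/3):
  y_2 = -Pbx(L²-b²-x²)/(6LEI)  [x≤a] = -5·(4/3)·(8/5)·(4²-(4/3)²-(8/5)²)/(6·4·20000) = -328/1265625 m
Load 3 — applied couple M₀=9 kN·m at a=12/5 m (b=L-a=8/5):
  y_3 = (M₀x³/(6L)+C₁x)/EI  [x≤a] with C₁=M₀(3b²-L²)/(6L)=-78/25 = (9·(8/5)³/(6·4)+(-78/25)·(8/5))/20000 = -27/156250 m
Superposition: y = Σ y_i = -107687/63281250 m ≈ -0.001702 m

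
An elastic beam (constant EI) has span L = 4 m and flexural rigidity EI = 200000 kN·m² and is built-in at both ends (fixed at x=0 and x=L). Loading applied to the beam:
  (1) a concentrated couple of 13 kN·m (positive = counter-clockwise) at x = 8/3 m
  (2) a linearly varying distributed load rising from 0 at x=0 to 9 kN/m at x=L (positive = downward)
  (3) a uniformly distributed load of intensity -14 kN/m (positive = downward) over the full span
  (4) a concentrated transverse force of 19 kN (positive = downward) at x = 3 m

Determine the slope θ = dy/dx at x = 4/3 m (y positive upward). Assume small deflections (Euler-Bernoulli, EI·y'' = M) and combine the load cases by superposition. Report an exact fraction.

Load 1 — applied couple M₀=13 kN·m at a=8/3 m (b=L-a=4/3):
  θ_1 = (R_Ax²/2 - M_Ax)/EI  [x≤a] with R_A=13/3, M_A=13/3 = ((13/3)·(4/3)²/2 - (13/3)·(4/3))/200000 = -13/1350000 rad
Load 2 — triangular load w₀=9 kN/m (0→w₀ over full span):
  θ_2 = -w₀(2x(L-x)(L-2x)(x+2L)+x²(L-x)²)/(120LEI) = -9·(2·(4/3)·(4-(4/3))·(4-2·(4/3))·((4/3)+2·4)+(4/3)²·(4-(4/3))²)/(120·4·200000) = -4/421875 rad
Load 3 — uniform load w=-14 kN/m over full span:
  θ_3 = -wx(L-x)(L-2x)/(12EI) = -(-14)·(4/3)·(4-(4/3))·(4-2·(4/3))/(12·200000) = 7/253125 rad
Load 4 — point force P=19 kN at a=3 m (b=L-a=1):
  θ_4 = -Pb²x(2aL-(3a+b)x)/(2L³EI)  [x≤a] = -19·1²·(4/3)·(2·3·4-(3·3+1)·(4/3))/(2·4³·200000) = -19/1800000 rad
Superposition: θ = Σ θ_i = -163/81000000 rad ≈ -0.000002 rad

θ(4/3) = -163/81000000 rad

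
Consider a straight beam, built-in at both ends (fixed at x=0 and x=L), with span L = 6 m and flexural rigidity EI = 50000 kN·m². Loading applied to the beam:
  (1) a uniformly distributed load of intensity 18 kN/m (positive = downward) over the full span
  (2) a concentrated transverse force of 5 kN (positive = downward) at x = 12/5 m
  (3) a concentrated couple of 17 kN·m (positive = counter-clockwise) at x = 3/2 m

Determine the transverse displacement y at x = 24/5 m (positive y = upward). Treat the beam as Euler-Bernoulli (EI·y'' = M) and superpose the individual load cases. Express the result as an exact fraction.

y(24/5) = -588573/1250000000 m

Load 1 — uniform load w=18 kN/m over full span:
  y_1 = -wx²(L-x)²/(24EI) = -18·(24/5)²·(6-(24/5))²/(24·50000) = -972/1953125 m
Load 2 — point force P=5 kN at a=12/5 m (b=L-a=18/5):
  y_2 = -Pa²(L-x)²(3bL-(3b+a)(L-x))/(6L³EI)  [x>a] = -5·(12/5)²·(6-(24/5))²·(3·(18/5)·6-(3·(18/5)+(12/5))·(6-(24/5)))/(6·6³·50000) = -306/9765625 m
Load 3 — applied couple M₀=17 kN·m at a=3/2 m (b=L-a=9/2):
  y_3 = (R_Ax³/6 - M_Ax²/2 - M₀(x-a)²/2)/EI  [x>a] with R_A=51/16, M_A=-51/16 = ((51/16)·(24/5)³/6 - (-51/16)·(24/5)²/2 - 17·((24/5)-(3/2))²/2)/50000 = 2907/50000000 m
Superposition: y = Σ y_i = -588573/1250000000 m ≈ -0.000471 m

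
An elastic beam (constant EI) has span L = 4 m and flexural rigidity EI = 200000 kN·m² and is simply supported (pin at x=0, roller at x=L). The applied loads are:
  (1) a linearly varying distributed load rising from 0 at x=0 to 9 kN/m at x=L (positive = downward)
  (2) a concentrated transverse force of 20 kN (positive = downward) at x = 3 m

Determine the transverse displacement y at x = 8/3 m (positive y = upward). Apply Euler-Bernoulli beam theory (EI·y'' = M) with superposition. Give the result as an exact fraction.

y(8/3) = -209/1350000 m

Load 1 — triangular load w₀=9 kN/m (0→w₀ over full span):
  y_1 = -w₀x(7L⁴-10L²x²+3x⁴)/(360LEI) = -9·(8/3)·(7·4⁴-10·4²·(8/3)²+3·(8/3)⁴)/(360·4·200000) = -17/253125 m
Load 2 — point force P=20 kN at a=3 m (b=L-a=1):
  y_2 = -Pbx(L²-b²-x²)/(6LEI)  [x≤a] = -20·1·(8/3)·(4²-1²-(8/3)²)/(6·4·200000) = -71/810000 m
Superposition: y = Σ y_i = -209/1350000 m ≈ -0.000155 m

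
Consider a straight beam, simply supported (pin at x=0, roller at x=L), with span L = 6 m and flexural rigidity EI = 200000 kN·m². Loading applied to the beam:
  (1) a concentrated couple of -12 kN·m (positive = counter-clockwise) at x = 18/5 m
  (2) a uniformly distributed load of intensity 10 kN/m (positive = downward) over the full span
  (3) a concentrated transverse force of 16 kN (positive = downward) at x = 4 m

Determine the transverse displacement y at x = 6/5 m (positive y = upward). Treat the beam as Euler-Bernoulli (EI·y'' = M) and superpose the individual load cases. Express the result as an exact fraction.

y(6/5) = -2951/4687500 m

Load 1 — applied couple M₀=-12 kN·m at a=18/5 m (b=L-a=12/5):
  y_1 = (M₀x³/(6L)+C₁x)/EI  [x≤a] with C₁=M₀(3b²-L²)/(6L)=156/25 = ((-12)·(6/5)³/(6·6)+(156/25)·(6/5))/200000 = 27/781250 m
Load 2 — uniform load w=10 kN/m over full span:
  y_2 = -wx(L³-2Lx²+x³)/(24EI) = -10·(6/5)·(6³-2·6·(6/5)²+(6/5)³)/(24·200000) = -783/1562500 m
Load 3 — point force P=16 kN at a=4 m (b=L-a=2):
  y_3 = -Pbx(L²-b²-x²)/(6LEI)  [x≤a] = -16·2·(6/5)·(6²-2²-(6/5)²)/(6·6·200000) = -191/1171875 m
Superposition: y = Σ y_i = -2951/4687500 m ≈ -0.000630 m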